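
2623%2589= 34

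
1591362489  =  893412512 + 697949977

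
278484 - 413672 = -135188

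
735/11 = 66 + 9/11 = 66.82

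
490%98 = 0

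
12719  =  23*553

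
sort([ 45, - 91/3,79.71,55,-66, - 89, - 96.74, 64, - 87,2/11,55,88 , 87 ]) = [ - 96.74, - 89,- 87, - 66, - 91/3, 2/11,45,55,55, 64 , 79.71,87 , 88]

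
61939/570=61939/570 = 108.66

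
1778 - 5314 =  - 3536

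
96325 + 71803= 168128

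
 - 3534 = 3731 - 7265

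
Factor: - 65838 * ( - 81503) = 2^1*3^1*149^1*  547^1*10973^1 = 5365994514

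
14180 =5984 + 8196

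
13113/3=4371 = 4371.00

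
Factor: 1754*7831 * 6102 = 83814472548=2^2*3^3 * 41^1*113^1*191^1*877^1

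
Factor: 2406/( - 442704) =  - 1/184 = - 2^ ( - 3)*23^( - 1)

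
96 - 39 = 57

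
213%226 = 213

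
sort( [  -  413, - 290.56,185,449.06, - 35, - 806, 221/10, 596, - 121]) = [ - 806, - 413, - 290.56, - 121, - 35,  221/10 , 185, 449.06, 596] 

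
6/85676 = 3/42838 = 0.00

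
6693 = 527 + 6166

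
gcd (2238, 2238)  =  2238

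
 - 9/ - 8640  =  1/960 = 0.00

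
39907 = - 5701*(  -  7)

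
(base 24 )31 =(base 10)73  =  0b1001001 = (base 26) 2L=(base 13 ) 58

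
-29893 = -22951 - 6942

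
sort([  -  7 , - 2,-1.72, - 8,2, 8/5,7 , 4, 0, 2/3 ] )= [ - 8, - 7, - 2, - 1.72,0, 2/3,8/5, 2, 4,7 ]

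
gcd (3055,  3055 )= 3055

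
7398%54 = 0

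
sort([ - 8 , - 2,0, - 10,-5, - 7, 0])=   [ - 10, - 8,  -  7, - 5, - 2,0, 0 ]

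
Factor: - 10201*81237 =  - 828698637=- 3^1*13^1*101^2* 2083^1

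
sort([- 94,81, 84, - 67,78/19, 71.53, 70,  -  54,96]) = [ - 94 , - 67, - 54, 78/19,70, 71.53,81, 84,96]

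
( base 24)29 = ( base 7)111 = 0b111001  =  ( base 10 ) 57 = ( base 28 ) 21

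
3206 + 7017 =10223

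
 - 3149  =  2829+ -5978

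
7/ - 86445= - 1+ 86438/86445  =  - 0.00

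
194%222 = 194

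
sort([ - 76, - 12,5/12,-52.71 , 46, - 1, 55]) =[ - 76, - 52.71, - 12, - 1,5/12, 46, 55]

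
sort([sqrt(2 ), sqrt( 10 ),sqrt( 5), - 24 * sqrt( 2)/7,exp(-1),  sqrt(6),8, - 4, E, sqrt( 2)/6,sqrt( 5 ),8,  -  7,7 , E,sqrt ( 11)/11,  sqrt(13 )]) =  [ - 7, - 24*sqrt(2)/7,  -  4, sqrt(2)/6,sqrt ( 11)/11,exp(-1), sqrt( 2),sqrt(5),sqrt(5),sqrt(6),E,E , sqrt( 10),sqrt(  13 ), 7,8,8]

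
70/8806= 5/629 = 0.01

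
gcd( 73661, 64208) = 1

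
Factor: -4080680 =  -2^3*5^1*17^2 * 353^1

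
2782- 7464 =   -  4682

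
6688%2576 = 1536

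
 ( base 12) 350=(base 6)2140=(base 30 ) gc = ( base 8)754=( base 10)492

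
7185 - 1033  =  6152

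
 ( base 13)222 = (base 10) 366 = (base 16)16E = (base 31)BP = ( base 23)FL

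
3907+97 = 4004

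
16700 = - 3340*( - 5)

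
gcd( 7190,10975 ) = 5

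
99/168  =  33/56 = 0.59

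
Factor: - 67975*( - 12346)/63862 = 5^2 * 37^( - 1 ) * 863^ ( - 1) * 2719^1*6173^1 = 419609675/31931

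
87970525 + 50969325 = 138939850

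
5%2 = 1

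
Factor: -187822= - 2^1* 93911^1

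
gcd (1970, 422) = 2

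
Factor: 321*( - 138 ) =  - 2^1*3^2*23^1*107^1 = -44298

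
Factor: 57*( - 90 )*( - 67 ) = 343710 = 2^1*3^3*5^1*19^1*67^1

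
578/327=1 + 251/327  =  1.77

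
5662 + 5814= 11476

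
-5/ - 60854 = 5/60854=0.00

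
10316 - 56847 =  - 46531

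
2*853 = 1706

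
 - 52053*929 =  - 48357237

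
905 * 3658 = 3310490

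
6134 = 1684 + 4450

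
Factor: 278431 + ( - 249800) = 28631 = 28631^1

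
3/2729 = 3/2729 = 0.00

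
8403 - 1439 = 6964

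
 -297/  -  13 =22 + 11/13 = 22.85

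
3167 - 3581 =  - 414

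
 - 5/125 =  - 1/25= - 0.04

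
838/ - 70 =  - 419/35 = - 11.97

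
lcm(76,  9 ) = 684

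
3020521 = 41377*73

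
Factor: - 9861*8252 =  - 81372972 = - 2^2*3^1*19^1 * 173^1*2063^1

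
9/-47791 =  - 9/47791 = - 0.00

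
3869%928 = 157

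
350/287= 50/41 = 1.22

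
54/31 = 54/31 = 1.74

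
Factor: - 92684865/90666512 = -2^( - 4)*3^1  *5^1*7^1 * 13^1*463^(-1 )*12239^( - 1)*67901^1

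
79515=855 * 93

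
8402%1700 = 1602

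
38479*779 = 29975141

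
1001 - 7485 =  - 6484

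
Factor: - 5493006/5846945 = -2^1*3^2 * 5^( - 1)*13^ ( - 1 )*17^1 *23^( - 1) * 29^1*619^1*3911^( - 1)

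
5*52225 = 261125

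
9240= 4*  2310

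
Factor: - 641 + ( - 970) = -3^2*179^1   =  -1611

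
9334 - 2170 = 7164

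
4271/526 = 8  +  63/526 = 8.12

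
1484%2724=1484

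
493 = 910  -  417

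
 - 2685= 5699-8384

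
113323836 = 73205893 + 40117943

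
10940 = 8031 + 2909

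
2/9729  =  2/9729 = 0.00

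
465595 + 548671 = 1014266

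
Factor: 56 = 2^3*7^1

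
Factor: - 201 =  - 3^1*67^1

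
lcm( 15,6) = 30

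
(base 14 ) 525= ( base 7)2645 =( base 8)1765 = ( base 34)TR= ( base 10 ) 1013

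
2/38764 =1/19382 = 0.00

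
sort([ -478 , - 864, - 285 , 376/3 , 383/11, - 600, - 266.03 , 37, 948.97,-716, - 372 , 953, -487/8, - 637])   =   [ - 864,  -  716, - 637,-600, - 478, - 372 , - 285, - 266.03, - 487/8, 383/11,37,376/3,948.97,  953 ]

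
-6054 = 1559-7613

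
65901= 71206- 5305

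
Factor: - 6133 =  - 6133^1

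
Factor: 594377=7^1*19^1 * 41^1*109^1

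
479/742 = 479/742 = 0.65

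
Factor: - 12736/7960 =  - 2^3*5^(-1 )= - 8/5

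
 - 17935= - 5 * 3587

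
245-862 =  - 617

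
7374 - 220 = 7154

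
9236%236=32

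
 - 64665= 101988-166653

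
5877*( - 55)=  - 323235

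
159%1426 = 159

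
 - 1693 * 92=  - 155756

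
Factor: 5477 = 5477^1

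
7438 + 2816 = 10254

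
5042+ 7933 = 12975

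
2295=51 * 45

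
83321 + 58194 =141515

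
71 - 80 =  - 9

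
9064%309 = 103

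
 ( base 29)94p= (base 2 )1111000011110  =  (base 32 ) 7gu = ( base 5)221320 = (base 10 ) 7710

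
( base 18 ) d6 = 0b11110000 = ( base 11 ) 1a9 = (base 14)132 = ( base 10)240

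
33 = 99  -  66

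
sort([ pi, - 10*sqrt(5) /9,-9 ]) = [  -  9, - 10*sqrt( 5)/9 , pi]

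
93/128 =93/128 = 0.73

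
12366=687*18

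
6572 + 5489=12061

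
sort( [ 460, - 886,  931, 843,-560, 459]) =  [ - 886, - 560,459, 460,843,931] 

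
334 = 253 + 81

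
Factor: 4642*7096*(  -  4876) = - 160613645632 = -  2^6*11^1*23^1*53^1* 211^1*887^1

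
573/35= 573/35=16.37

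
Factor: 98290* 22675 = 2^1*5^3*907^1*9829^1 = 2228725750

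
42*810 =34020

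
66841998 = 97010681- 30168683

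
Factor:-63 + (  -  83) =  - 146 = - 2^1*73^1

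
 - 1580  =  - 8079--6499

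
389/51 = 389/51 = 7.63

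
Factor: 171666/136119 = 198/157 =2^1* 3^2* 11^1 * 157^(-1) 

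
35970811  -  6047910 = 29922901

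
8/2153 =8/2153 = 0.00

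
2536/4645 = 2536/4645= 0.55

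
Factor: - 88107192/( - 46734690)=14684532/7789115 = 2^2 * 3^1*5^ ( - 1)*17^1 * 71983^1*1557823^ ( - 1 )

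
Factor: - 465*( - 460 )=2^2*3^1*5^2*23^1*31^1 = 213900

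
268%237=31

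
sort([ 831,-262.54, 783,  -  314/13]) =[-262.54, - 314/13,783, 831 ] 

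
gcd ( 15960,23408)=1064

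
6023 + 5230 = 11253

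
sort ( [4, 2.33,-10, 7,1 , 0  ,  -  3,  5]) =[  -  10,-3,0,1, 2.33,4,5 , 7 ] 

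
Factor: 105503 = 105503^1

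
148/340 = 37/85 = 0.44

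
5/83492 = 5/83492 = 0.00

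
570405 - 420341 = 150064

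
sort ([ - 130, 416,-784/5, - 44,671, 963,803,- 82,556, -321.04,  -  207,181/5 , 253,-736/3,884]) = [-321.04, -736/3,-207, - 784/5 , - 130,-82, - 44,181/5,253,  416,556,671,803,  884,963 ] 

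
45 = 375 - 330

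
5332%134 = 106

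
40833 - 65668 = - 24835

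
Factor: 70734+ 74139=144873 = 3^2*16097^1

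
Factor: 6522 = 2^1* 3^1*1087^1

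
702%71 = 63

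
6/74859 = 2/24953  =  0.00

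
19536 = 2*9768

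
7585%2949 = 1687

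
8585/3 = 2861 + 2/3 = 2861.67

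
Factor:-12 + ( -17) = -29^1 = -  29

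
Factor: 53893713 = 3^1*17964571^1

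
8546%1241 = 1100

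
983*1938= 1905054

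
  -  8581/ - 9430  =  8581/9430=0.91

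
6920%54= 8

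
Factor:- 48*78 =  -3744 =-2^5*3^2*13^1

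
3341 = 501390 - 498049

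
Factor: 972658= 2^1*486329^1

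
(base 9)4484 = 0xCF4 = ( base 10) 3316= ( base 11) 2545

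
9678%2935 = 873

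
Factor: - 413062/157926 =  - 3^( - 1) * 13^1*15887^1*26321^(-1) = - 206531/78963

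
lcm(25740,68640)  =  205920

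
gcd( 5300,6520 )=20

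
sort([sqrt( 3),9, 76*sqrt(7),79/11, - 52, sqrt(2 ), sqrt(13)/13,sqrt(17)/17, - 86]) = [- 86, - 52, sqrt( 17) /17, sqrt(13 )/13 , sqrt(2), sqrt( 3),79/11 , 9, 76 * sqrt (7) ] 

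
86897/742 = 86897/742= 117.11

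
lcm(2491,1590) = 74730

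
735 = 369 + 366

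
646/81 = 7 + 79/81 =7.98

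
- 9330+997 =-8333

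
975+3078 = 4053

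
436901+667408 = 1104309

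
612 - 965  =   - 353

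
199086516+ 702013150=901099666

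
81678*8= 653424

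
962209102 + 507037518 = 1469246620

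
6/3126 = 1/521 = 0.00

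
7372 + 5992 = 13364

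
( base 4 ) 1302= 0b1110010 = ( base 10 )114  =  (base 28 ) 42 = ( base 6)310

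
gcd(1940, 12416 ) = 388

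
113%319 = 113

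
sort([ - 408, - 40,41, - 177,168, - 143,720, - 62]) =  [-408, - 177, - 143, - 62, - 40, 41,168,720 ] 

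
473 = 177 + 296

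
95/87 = 95/87 = 1.09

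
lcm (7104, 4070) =390720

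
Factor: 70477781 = 11^3*52951^1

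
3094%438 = 28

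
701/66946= 701/66946 = 0.01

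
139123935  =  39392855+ 99731080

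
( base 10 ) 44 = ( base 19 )26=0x2c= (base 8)54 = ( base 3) 1122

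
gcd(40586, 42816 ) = 446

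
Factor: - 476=-2^2 *7^1*17^1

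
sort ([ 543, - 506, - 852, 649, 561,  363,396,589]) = [ - 852,-506,  363,  396 , 543, 561 , 589,649 ]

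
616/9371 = 616/9371= 0.07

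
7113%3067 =979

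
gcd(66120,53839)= 1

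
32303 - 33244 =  - 941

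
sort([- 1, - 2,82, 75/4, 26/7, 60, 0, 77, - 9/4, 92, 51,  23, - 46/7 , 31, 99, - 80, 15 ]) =[-80, - 46/7, - 9/4, - 2 ,-1, 0, 26/7, 15, 75/4, 23, 31,51,60, 77,82, 92, 99 ] 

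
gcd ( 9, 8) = 1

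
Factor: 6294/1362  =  1049/227 = 227^( - 1 )*1049^1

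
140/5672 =35/1418 = 0.02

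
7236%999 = 243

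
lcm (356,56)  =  4984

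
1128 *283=319224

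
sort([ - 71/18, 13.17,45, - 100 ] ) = [ - 100,-71/18, 13.17, 45] 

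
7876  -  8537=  - 661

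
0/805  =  0 = 0.00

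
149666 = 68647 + 81019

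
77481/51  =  1519 + 4/17 = 1519.24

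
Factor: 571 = 571^1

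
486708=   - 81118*( - 6 )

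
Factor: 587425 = 5^2*23497^1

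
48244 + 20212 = 68456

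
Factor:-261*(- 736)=192096= 2^5*3^2*23^1*29^1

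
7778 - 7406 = 372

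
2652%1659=993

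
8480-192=8288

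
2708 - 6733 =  - 4025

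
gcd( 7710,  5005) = 5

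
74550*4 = 298200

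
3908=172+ 3736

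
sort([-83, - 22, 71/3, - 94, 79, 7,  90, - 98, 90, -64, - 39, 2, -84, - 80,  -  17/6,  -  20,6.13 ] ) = [  -  98, - 94, - 84,  -  83,-80, - 64,  -  39,-22, - 20, - 17/6, 2, 6.13,7,  71/3, 79,90, 90]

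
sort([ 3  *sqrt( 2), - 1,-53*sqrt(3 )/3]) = [ - 53* sqrt( 3)/3, - 1, 3* sqrt(2) ] 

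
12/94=6/47  =  0.13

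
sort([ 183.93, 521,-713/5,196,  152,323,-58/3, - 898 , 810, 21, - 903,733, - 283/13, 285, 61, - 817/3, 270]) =[ - 903,-898, - 817/3,-713/5, - 283/13, -58/3,21, 61, 152,183.93, 196, 270,285, 323, 521,733,810 ]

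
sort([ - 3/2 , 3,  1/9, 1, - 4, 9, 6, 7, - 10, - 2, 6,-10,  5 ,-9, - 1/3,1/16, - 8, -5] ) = [ - 10, - 10, - 9, - 8, - 5, -4,-2, - 3/2, -1/3, 1/16, 1/9,1,3,5 , 6,6, 7,9 ]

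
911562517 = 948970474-37407957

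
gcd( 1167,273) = 3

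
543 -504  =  39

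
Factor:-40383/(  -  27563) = 3^2*7^1*43^( - 1 ) = 63/43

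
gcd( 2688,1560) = 24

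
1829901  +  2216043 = 4045944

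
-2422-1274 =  - 3696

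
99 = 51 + 48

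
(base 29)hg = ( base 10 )509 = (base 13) 302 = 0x1FD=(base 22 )113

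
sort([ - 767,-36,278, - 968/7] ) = [  -  767, - 968/7,-36, 278 ]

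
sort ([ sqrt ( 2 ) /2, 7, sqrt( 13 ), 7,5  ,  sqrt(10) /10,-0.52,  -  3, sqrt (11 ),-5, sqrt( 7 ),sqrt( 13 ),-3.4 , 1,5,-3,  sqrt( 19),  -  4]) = [-5 , - 4 , - 3.4, - 3, - 3,  -  0.52 , sqrt(10 ) /10,sqrt(2) /2,1,sqrt( 7 ),  sqrt( 11 ),  sqrt( 13) , sqrt ( 13 ),sqrt(19 ),5,5,7,  7]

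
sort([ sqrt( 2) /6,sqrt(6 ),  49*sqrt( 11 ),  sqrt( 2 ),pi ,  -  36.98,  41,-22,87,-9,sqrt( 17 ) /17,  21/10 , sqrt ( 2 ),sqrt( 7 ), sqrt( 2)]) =[-36.98, - 22, - 9,  sqrt( 2 ) /6, sqrt ( 17 )/17 , sqrt(2 ),  sqrt( 2 ), sqrt(2),  21/10,  sqrt ( 6),sqrt(7), pi,41,87 , 49*sqrt( 11 ) ] 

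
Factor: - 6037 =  - 6037^1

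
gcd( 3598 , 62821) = 1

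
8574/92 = 93 + 9/46 = 93.20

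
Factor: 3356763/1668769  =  3^1*67^(-1)*24907^( - 1)  *1118921^1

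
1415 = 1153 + 262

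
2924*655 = 1915220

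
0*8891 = 0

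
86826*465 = 40374090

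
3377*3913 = 13214201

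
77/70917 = 1/921 = 0.00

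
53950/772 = 69 + 341/386 = 69.88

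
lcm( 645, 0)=0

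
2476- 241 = 2235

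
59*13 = 767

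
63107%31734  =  31373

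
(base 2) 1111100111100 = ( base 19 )132G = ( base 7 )32212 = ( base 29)9EL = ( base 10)7996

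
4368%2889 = 1479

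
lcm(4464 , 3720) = 22320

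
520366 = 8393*62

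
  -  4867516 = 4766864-9634380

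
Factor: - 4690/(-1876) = 5/2 = 2^ (-1)*5^1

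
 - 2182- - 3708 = 1526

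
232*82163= 19061816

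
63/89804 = 63/89804 = 0.00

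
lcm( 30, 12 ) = 60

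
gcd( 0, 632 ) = 632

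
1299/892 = 1 +407/892 =1.46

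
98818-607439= - 508621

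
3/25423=3/25423 = 0.00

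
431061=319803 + 111258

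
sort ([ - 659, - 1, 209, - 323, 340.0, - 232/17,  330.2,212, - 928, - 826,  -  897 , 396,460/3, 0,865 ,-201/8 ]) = [ - 928, - 897, - 826, - 659, - 323, - 201/8,-232/17  , - 1, 0 , 460/3,209,212,330.2, 340.0, 396,865 ] 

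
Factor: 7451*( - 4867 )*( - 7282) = 2^1*11^1*31^1*157^1 * 331^1*7451^1= 264074571794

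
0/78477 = 0= 0.00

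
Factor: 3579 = 3^1*1193^1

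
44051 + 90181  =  134232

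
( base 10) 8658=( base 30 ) 9II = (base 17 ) 1cg5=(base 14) 3226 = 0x21d2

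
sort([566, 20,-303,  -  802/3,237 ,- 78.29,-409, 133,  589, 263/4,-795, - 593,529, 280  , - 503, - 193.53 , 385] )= [-795, - 593, - 503 , - 409, - 303 ,  -  802/3,-193.53, - 78.29 , 20,263/4 , 133,237,280,385, 529, 566, 589]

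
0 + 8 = 8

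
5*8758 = 43790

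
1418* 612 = 867816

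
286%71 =2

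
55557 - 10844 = 44713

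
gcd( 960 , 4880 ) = 80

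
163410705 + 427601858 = 591012563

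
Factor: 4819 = 61^1*79^1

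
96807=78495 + 18312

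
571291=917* 623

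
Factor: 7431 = 3^1*2477^1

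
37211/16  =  2325+11/16= 2325.69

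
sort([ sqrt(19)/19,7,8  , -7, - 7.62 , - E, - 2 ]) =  [ - 7.62 , - 7, - E,-2 , sqrt(19)/19,7,8 ] 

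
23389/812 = 28 + 653/812= 28.80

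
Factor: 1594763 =1594763^1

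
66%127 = 66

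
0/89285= 0 = 0.00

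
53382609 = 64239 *831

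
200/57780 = 10/2889 =0.00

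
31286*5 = 156430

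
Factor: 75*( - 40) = - 3000 = - 2^3*3^1 * 5^3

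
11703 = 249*47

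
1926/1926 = 1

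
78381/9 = 8709=8709.00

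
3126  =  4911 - 1785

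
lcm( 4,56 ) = 56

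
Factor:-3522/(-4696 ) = 2^( -2 )*3^1 = 3/4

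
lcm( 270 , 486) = 2430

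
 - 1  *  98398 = - 98398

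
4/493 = 4/493 = 0.01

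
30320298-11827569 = 18492729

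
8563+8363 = 16926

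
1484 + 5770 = 7254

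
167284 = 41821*4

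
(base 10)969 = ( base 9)1286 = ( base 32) u9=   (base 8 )1711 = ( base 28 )16H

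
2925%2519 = 406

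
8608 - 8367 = 241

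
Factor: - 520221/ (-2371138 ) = 2^( - 1)*3^1*7^( - 1 )*11^( - 1)*13^1* 89^( - 1)*173^( -1 )*13339^1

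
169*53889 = 9107241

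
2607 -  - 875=3482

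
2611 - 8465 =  - 5854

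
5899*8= 47192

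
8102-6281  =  1821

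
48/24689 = 48/24689 = 0.00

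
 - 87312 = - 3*29104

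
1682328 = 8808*191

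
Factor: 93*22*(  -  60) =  - 2^3*3^2*5^1*11^1*31^1 =-  122760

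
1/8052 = 1/8052=0.00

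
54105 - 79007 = -24902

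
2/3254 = 1/1627 = 0.00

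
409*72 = 29448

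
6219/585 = 691/65 = 10.63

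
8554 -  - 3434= 11988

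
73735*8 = 589880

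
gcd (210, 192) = 6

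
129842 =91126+38716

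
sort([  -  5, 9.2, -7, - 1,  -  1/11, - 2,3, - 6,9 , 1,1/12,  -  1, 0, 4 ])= [-7, - 6,  -  5,  -  2,-1 , - 1,  -  1/11, 0, 1/12, 1, 3, 4  ,  9, 9.2 ]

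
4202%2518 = 1684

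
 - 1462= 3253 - 4715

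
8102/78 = 103 + 34/39 = 103.87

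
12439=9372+3067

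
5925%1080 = 525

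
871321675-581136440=290185235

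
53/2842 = 53/2842 = 0.02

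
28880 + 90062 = 118942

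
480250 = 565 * 850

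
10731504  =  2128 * 5043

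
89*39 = 3471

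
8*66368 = 530944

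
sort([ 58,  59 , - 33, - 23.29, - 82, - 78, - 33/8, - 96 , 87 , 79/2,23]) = [ - 96, - 82, - 78, - 33, - 23.29, - 33/8, 23, 79/2, 58,  59,87 ]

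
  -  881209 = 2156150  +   - 3037359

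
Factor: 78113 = 7^1*  11159^1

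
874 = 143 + 731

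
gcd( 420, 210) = 210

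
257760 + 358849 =616609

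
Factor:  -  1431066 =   -  2^1*3^1*7^1*13^1*2621^1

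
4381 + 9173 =13554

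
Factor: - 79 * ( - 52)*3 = 12324 = 2^2 * 3^1 * 13^1*79^1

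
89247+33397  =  122644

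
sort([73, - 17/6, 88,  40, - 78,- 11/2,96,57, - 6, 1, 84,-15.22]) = [-78, - 15.22 ,  -  6,  -  11/2,-17/6, 1,40, 57, 73,  84, 88, 96]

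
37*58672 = 2170864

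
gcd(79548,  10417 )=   947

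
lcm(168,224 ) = 672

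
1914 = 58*33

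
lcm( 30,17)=510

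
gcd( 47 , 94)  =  47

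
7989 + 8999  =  16988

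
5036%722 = 704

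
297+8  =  305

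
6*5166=30996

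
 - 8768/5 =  - 8768/5 = - 1753.60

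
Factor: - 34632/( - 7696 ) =2^( - 1) * 3^2  =  9/2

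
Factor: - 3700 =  - 2^2*5^2*37^1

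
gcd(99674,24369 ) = 1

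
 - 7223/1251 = - 7223/1251 = - 5.77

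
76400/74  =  1032 + 16/37= 1032.43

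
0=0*4559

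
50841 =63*807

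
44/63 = 44/63= 0.70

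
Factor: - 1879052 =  - 2^2*7^2 * 9587^1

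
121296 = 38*3192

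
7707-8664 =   -  957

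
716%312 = 92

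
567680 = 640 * 887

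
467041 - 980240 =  - 513199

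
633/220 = 2 + 193/220 = 2.88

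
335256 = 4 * 83814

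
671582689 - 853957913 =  - 182375224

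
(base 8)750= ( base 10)488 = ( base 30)G8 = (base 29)go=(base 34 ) ec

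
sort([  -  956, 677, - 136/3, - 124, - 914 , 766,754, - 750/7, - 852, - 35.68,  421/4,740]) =[ -956, - 914, - 852, - 124, - 750/7, - 136/3 ,-35.68, 421/4 , 677 , 740,754, 766] 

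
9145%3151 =2843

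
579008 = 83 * 6976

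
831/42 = 19 + 11/14 = 19.79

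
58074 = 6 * 9679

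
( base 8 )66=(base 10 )54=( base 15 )39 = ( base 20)2E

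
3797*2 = 7594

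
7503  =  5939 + 1564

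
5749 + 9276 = 15025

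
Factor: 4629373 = 7^2*94477^1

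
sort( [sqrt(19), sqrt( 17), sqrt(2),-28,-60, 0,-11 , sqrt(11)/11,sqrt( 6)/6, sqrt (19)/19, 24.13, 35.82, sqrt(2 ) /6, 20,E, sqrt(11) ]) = [- 60, - 28, - 11, 0, sqrt( 19) /19,sqrt ( 2)/6, sqrt ( 11)/11,  sqrt (6)/6 , sqrt( 2), E, sqrt( 11), sqrt ( 17), sqrt (19 ), 20, 24.13, 35.82]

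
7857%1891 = 293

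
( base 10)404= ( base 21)J5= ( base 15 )1be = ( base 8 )624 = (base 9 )488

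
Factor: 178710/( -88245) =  - 2^1*3^(  -  1) *7^1*23^1*53^( - 1 )=-  322/159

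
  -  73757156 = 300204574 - 373961730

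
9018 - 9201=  - 183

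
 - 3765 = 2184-5949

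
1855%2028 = 1855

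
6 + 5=11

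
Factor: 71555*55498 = 2^1*5^1*11^1 *1301^1*27749^1=3971159390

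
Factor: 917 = 7^1*131^1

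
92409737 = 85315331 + 7094406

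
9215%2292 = 47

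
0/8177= 0 =0.00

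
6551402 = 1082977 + 5468425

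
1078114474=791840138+286274336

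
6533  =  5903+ 630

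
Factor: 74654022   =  2^1*3^1 * 12442337^1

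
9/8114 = 9/8114 = 0.00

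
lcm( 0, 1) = 0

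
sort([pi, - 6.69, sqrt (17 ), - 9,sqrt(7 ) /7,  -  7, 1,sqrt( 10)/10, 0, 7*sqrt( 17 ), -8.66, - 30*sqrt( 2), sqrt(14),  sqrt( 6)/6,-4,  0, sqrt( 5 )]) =[ - 30* sqrt ( 2 ) ,- 9, -8.66,  -  7 , - 6.69, - 4,0,0  ,  sqrt( 10)/10, sqrt( 7 )/7, sqrt(6)/6,1, sqrt( 5 ) , pi,sqrt(14 ) , sqrt( 17), 7*sqrt(17 ) ]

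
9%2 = 1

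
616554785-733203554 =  - 116648769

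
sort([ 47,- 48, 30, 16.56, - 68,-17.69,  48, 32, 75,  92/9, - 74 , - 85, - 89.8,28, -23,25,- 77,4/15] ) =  [ - 89.8, - 85, - 77,-74 , - 68,  -  48, - 23, - 17.69,4/15, 92/9,16.56,25,28, 30,32,47,48,75]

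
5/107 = 5/107 = 0.05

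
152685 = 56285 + 96400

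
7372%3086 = 1200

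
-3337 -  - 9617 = 6280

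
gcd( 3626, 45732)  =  74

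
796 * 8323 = 6625108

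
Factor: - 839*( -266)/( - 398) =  - 111587/199 = - 7^1*19^1*199^( - 1 )*839^1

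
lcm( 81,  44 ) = 3564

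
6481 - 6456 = 25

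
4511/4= 4511/4 = 1127.75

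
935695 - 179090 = 756605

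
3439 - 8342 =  - 4903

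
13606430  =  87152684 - 73546254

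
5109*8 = 40872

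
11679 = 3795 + 7884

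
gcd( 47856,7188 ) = 12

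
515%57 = 2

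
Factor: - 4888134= - 2^1*3^3*131^1 * 691^1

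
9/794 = 9/794  =  0.01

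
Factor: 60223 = 60223^1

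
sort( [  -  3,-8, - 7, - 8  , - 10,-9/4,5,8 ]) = [ - 10,-8, - 8,-7,  -  3, - 9/4,  5,  8]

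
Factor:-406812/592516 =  - 3^1*7^1*29^1*887^( - 1 ) =- 609/887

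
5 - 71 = -66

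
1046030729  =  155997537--890033192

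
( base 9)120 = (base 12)83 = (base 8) 143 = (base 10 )99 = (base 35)2t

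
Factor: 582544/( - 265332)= - 2^2*3^( - 1 ) * 23^1*1583^1*22111^( - 1) = - 145636/66333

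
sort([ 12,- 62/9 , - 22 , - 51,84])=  [ -51,  -  22, - 62/9,12,84 ]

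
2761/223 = 12+85/223  =  12.38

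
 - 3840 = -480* 8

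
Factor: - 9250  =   - 2^1*5^3*37^1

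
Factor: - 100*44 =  - 2^4*5^2*11^1 = - 4400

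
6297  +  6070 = 12367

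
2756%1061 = 634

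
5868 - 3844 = 2024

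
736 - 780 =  - 44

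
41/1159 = 41/1159 = 0.04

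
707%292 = 123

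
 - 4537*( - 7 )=31759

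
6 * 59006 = 354036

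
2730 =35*78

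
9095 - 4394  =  4701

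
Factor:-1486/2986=  -  743/1493 = - 743^1*1493^( - 1) 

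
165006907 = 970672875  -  805665968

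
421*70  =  29470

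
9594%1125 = 594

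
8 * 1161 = 9288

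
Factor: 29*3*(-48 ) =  - 4176 = - 2^4 * 3^2 * 29^1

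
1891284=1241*1524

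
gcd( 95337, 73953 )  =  891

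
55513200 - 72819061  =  -17305861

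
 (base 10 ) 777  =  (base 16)309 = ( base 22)1D7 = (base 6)3333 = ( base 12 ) 549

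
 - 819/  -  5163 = 273/1721 = 0.16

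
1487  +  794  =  2281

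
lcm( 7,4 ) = 28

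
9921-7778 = 2143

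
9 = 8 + 1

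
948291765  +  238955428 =1187247193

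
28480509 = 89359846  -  60879337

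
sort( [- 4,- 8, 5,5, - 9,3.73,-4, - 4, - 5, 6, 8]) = [-9, - 8,-5, - 4, - 4, - 4, 3.73  ,  5,5, 6, 8]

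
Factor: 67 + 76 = 143 = 11^1*13^1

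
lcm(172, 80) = 3440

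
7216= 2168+5048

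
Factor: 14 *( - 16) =  -  224 =-  2^5*7^1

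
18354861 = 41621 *441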